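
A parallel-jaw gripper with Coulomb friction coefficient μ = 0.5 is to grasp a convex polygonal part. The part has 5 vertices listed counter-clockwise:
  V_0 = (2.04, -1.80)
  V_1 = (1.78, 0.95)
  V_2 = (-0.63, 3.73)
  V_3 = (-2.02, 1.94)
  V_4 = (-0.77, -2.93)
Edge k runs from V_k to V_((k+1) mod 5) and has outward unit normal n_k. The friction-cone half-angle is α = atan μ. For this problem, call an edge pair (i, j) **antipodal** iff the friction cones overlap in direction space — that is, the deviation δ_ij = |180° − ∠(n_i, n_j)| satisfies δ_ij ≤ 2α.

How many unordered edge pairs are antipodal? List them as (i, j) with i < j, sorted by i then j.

count = 4; pairs: (0,2), (0,3), (1,3), (2,4)

α = atan 0.5 = 26.57°;  2α = 53.13°
n_0 = (+0.9956, +0.0941)
n_1 = (+0.7556, +0.6550)
n_2 = (-0.7898, +0.6133)
n_3 = (-0.9686, -0.2486)
n_4 = (+0.3731, -0.9278)
  (0,1): δ = 144.48°  ·
  (0,2): δ = 43.23°  ✓
  (0,3): δ = 8.99°  ✓
  (0,4): δ = 106.51°  ·
  (1,2): δ = 78.75°  ·
  (1,3): δ = 26.53°  ✓
  (1,4): δ = 70.98°  ·
  (2,3): δ = 127.77°  ·
  (2,4): δ = 30.26°  ✓
  (3,4): δ = 82.49°  ·
antipodal pairs: 4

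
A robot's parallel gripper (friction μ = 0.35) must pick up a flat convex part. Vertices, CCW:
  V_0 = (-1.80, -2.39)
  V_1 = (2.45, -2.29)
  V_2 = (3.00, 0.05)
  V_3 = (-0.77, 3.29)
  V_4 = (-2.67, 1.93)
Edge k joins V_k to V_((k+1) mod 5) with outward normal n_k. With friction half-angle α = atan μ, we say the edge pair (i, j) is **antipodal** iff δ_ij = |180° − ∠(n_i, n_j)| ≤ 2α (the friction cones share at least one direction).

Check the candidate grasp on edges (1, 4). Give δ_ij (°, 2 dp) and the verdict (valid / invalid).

δ = 24.61°, valid

α = atan 0.35 = 19.29°;  2α = 38.58°
edge 1: e_1 = (+0.55, +2.34);  n_1 = (+0.9735, -0.2288)
edge 4: e_4 = (+0.87, -4.32);  n_4 = (-0.9803, -0.1974)
∠(n_1, n_4) = 155.39°
δ = |180° − 155.39°| = 24.61°
24.61° ≤ 2α = 38.58°  →  valid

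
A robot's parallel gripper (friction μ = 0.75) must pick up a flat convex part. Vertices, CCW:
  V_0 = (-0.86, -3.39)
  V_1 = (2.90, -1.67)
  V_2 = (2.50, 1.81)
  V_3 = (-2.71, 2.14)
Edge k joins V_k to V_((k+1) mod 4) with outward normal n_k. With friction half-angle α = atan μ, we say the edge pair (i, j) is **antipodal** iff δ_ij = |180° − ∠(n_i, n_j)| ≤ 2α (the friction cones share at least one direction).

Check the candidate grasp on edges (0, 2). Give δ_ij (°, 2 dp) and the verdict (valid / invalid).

α = atan 0.75 = 36.87°;  2α = 73.74°
edge 0: e_0 = (+3.76, +1.72);  n_0 = (+0.4160, -0.9094)
edge 2: e_2 = (-5.21, +0.33);  n_2 = (+0.0632, +0.9980)
∠(n_0, n_2) = 151.79°
δ = |180° − 151.79°| = 28.21°
28.21° ≤ 2α = 73.74°  →  valid

δ = 28.21°, valid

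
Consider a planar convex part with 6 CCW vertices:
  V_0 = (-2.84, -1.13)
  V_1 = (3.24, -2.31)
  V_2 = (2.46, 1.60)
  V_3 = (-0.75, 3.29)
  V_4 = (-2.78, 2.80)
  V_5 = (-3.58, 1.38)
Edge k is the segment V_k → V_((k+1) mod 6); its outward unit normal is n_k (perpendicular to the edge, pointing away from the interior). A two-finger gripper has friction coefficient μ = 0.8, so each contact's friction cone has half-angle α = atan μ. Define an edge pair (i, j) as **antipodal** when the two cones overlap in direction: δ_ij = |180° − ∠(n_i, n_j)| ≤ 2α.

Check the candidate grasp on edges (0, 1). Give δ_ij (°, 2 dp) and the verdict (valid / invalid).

α = atan 0.8 = 38.66°;  2α = 77.32°
edge 0: e_0 = (+6.08, -1.18);  n_0 = (-0.1905, -0.9817)
edge 1: e_1 = (-0.78, +3.91);  n_1 = (+0.9807, +0.1956)
∠(n_0, n_1) = 112.27°
δ = |180° − 112.27°| = 67.73°
67.73° ≤ 2α = 77.32°  →  valid

δ = 67.73°, valid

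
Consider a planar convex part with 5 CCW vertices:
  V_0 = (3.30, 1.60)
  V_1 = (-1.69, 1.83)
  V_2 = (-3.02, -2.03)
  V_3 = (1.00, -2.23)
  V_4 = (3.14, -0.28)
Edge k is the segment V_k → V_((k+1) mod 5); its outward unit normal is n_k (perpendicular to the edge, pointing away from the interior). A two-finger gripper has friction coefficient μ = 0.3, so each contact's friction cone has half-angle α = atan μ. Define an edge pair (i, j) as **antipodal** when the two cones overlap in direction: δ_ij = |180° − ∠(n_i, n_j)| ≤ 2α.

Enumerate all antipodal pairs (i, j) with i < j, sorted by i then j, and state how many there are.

count = 3; pairs: (0,2), (1,3), (1,4)

α = atan 0.3 = 16.70°;  2α = 33.40°
n_0 = (+0.0460, +0.9989)
n_1 = (-0.9455, +0.3258)
n_2 = (-0.0497, -0.9988)
n_3 = (+0.6735, -0.7392)
n_4 = (+0.9964, -0.0848)
  (0,1): δ = 106.37°  ·
  (0,2): δ = 0.21°  ✓
  (0,3): δ = 44.98°  ·
  (0,4): δ = 87.77°  ·
  (1,2): δ = 73.84°  ·
  (1,3): δ = 28.65°  ✓
  (1,4): δ = 14.15°  ✓
  (2,3): δ = 134.81°  ·
  (2,4): δ = 92.02°  ·
  (3,4): δ = 137.20°  ·
antipodal pairs: 3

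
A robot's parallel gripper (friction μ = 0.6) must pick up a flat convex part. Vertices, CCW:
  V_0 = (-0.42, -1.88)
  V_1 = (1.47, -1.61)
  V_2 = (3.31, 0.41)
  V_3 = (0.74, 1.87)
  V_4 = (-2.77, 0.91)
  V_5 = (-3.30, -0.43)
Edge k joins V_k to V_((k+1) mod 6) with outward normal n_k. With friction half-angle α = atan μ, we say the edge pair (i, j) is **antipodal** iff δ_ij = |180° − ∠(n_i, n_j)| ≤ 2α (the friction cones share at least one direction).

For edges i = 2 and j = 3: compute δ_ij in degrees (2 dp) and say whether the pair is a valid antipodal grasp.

α = atan 0.6 = 30.96°;  2α = 61.93°
edge 2: e_2 = (-2.57, +1.46);  n_2 = (+0.4940, +0.8695)
edge 3: e_3 = (-3.51, -0.96);  n_3 = (-0.2638, +0.9646)
∠(n_2, n_3) = 44.90°
δ = |180° − 44.90°| = 135.10°
135.10° > 2α = 61.93°  →  invalid

δ = 135.10°, invalid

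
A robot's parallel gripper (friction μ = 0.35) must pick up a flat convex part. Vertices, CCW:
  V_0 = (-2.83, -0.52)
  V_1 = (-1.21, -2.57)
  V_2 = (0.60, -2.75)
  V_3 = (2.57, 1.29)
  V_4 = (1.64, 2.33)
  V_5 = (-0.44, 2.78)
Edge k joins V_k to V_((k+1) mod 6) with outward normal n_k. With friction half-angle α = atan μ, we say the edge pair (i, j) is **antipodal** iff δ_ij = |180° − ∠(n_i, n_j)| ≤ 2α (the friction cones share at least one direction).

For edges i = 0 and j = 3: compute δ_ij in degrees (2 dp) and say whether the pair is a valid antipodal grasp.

α = atan 0.35 = 19.29°;  2α = 38.58°
edge 0: e_0 = (+1.62, -2.05);  n_0 = (-0.7846, -0.6200)
edge 3: e_3 = (-0.93, +1.04);  n_3 = (+0.7454, +0.6666)
∠(n_0, n_3) = 176.51°
δ = |180° − 176.51°| = 3.49°
3.49° ≤ 2α = 38.58°  →  valid

δ = 3.49°, valid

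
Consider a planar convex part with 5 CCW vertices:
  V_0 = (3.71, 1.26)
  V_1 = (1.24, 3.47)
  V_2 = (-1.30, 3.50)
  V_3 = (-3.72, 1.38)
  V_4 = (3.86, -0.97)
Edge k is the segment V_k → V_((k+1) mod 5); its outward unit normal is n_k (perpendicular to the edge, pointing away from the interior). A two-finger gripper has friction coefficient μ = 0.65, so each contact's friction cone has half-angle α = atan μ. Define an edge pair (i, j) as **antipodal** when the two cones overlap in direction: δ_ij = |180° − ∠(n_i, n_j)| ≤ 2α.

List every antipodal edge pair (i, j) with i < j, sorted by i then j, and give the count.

α = atan 0.65 = 33.02°;  2α = 66.05°
n_0 = (+0.6668, +0.7452)
n_1 = (+0.0118, +0.9999)
n_2 = (-0.6589, +0.7522)
n_3 = (-0.2961, -0.9552)
n_4 = (+0.9977, +0.0671)
  (0,1): δ = 138.86°  ·
  (0,2): δ = 96.96°  ·
  (0,3): δ = 24.60°  ✓
  (0,4): δ = 135.67°  ·
  (1,2): δ = 138.10°  ·
  (1,3): δ = 16.55°  ✓
  (1,4): δ = 94.52°  ·
  (2,3): δ = 58.44°  ✓
  (2,4): δ = 52.63°  ✓
  (3,4): δ = 68.93°  ·
antipodal pairs: 4

count = 4; pairs: (0,3), (1,3), (2,3), (2,4)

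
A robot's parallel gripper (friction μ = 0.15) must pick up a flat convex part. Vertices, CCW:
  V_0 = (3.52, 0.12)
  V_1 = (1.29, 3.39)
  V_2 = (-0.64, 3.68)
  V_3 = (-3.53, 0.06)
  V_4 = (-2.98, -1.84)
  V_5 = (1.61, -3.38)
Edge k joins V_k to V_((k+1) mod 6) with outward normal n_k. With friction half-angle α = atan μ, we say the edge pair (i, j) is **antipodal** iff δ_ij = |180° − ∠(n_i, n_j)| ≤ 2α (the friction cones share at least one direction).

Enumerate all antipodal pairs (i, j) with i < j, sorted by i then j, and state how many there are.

α = atan 0.15 = 8.53°;  2α = 17.06°
n_0 = (+0.8262, +0.5634)
n_1 = (+0.1486, +0.9889)
n_2 = (-0.7815, +0.6239)
n_3 = (-0.9606, -0.2781)
n_4 = (-0.3181, -0.9481)
n_5 = (+0.8778, -0.4790)
  (0,1): δ = 132.84°  ·
  (0,2): δ = 72.89°  ·
  (0,3): δ = 18.15°  ·
  (0,4): δ = 37.16°  ·
  (0,5): δ = 117.09°  ·
  (1,2): δ = 120.06°  ·
  (1,3): δ = 65.31°  ·
  (1,4): δ = 10.00°  ✓
  (1,5): δ = 69.92°  ·
  (2,3): δ = 125.25°  ·
  (2,4): δ = 69.95°  ·
  (2,5): δ = 9.98°  ✓
  (3,4): δ = 124.69°  ·
  (3,5): δ = 44.77°  ·
  (4,5): δ = 100.07°  ·
antipodal pairs: 2

count = 2; pairs: (1,4), (2,5)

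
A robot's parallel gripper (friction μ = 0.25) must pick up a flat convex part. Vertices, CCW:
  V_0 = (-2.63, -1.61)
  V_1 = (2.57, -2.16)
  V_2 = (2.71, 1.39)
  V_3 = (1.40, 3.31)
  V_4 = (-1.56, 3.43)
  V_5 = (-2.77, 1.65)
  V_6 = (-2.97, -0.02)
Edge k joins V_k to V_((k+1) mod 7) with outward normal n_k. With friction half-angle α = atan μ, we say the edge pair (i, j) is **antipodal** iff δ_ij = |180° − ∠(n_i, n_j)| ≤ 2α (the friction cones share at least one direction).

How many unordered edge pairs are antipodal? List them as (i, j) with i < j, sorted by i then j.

count = 4; pairs: (0,3), (1,5), (1,6), (2,6)

α = atan 0.25 = 14.04°;  2α = 28.07°
n_0 = (-0.1052, -0.9945)
n_1 = (+0.9992, -0.0394)
n_2 = (+0.8260, +0.5636)
n_3 = (+0.0405, +0.9992)
n_4 = (-0.8270, +0.5622)
n_5 = (-0.9929, +0.1189)
n_6 = (-0.9779, -0.2091)
  (0,1): δ = 86.22°  ·
  (0,2): δ = 49.66°  ·
  (0,3): δ = 3.72°  ✓
  (0,4): δ = 61.83°  ·
  (0,5): δ = 89.21°  ·
  (0,6): δ = 108.11°  ·
  (1,2): δ = 143.44°  ·
  (1,3): δ = 90.06°  ·
  (1,4): δ = 31.95°  ·
  (1,5): δ = 4.57°  ✓
  (1,6): δ = 14.33°  ✓
  (2,3): δ = 126.63°  ·
  (2,4): δ = 68.51°  ·
  (2,5): δ = 41.13°  ·
  (2,6): δ = 22.24°  ✓
  (3,4): δ = 121.89°  ·
  (3,5): δ = 94.51°  ·
  (3,6): δ = 75.61°  ·
  (4,5): δ = 152.62°  ·
  (4,6): δ = 133.72°  ·
  (5,6): δ = 161.10°  ·
antipodal pairs: 4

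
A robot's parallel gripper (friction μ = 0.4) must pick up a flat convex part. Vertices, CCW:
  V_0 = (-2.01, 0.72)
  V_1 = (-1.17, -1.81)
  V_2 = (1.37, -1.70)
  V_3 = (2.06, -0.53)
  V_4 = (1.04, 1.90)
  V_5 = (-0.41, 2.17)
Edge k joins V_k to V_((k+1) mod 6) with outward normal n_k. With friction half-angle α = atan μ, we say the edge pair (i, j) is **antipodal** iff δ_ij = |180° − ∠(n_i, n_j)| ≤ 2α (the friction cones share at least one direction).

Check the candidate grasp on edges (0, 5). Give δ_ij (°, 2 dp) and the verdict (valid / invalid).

α = atan 0.4 = 21.80°;  2α = 43.60°
edge 0: e_0 = (+0.84, -2.53);  n_0 = (-0.9491, -0.3151)
edge 5: e_5 = (-1.60, -1.45);  n_5 = (-0.6715, +0.7410)
∠(n_0, n_5) = 66.18°
δ = |180° − 66.18°| = 113.82°
113.82° > 2α = 43.60°  →  invalid

δ = 113.82°, invalid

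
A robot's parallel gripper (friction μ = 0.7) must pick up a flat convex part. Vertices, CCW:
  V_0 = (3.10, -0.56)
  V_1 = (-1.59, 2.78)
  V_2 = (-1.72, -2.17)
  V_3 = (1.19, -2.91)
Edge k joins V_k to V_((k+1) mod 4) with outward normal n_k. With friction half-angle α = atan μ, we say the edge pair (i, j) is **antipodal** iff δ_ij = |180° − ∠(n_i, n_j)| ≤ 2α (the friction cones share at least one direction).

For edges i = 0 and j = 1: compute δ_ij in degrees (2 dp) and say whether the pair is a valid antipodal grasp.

δ = 56.05°, valid

α = atan 0.7 = 34.99°;  2α = 69.98°
edge 0: e_0 = (-4.69, +3.34);  n_0 = (+0.5801, +0.8146)
edge 1: e_1 = (-0.13, -4.95);  n_1 = (-0.9997, +0.0263)
∠(n_0, n_1) = 123.95°
δ = |180° − 123.95°| = 56.05°
56.05° ≤ 2α = 69.98°  →  valid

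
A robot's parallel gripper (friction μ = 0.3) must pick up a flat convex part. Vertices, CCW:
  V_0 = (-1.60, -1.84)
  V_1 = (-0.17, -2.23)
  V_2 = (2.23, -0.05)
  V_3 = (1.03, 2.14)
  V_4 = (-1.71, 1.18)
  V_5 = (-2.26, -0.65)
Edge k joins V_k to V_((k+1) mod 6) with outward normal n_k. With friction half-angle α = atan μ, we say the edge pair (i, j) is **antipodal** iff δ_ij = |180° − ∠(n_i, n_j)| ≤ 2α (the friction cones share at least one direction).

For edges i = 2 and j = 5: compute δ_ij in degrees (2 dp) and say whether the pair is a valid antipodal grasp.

δ = 0.29°, valid

α = atan 0.3 = 16.70°;  2α = 33.40°
edge 2: e_2 = (-1.20, +2.19);  n_2 = (+0.8770, +0.4805)
edge 5: e_5 = (+0.66, -1.19);  n_5 = (-0.8745, -0.4850)
∠(n_2, n_5) = 179.71°
δ = |180° − 179.71°| = 0.29°
0.29° ≤ 2α = 33.40°  →  valid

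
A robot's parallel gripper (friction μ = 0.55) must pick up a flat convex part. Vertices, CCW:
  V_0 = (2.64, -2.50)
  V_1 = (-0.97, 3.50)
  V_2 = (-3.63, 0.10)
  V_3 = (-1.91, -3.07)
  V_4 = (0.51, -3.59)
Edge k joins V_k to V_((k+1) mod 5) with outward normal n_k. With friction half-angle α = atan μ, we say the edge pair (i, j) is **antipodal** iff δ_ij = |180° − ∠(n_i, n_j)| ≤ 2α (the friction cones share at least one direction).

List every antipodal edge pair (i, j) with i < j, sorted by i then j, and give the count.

α = atan 0.55 = 28.81°;  2α = 57.62°
n_0 = (+0.8569, +0.5155)
n_1 = (-0.7876, +0.6162)
n_2 = (-0.8790, -0.4769)
n_3 = (-0.2101, -0.9777)
n_4 = (+0.4556, -0.8902)
  (0,1): δ = 69.07°  ·
  (0,2): δ = 2.55°  ✓
  (0,3): δ = 46.84°  ✓
  (0,4): δ = 86.07°  ·
  (1,2): δ = 113.48°  ·
  (1,3): δ = 64.09°  ·
  (1,4): δ = 24.86°  ✓
  (2,3): δ = 130.61°  ·
  (2,4): δ = 91.38°  ·
  (3,4): δ = 140.77°  ·
antipodal pairs: 3

count = 3; pairs: (0,2), (0,3), (1,4)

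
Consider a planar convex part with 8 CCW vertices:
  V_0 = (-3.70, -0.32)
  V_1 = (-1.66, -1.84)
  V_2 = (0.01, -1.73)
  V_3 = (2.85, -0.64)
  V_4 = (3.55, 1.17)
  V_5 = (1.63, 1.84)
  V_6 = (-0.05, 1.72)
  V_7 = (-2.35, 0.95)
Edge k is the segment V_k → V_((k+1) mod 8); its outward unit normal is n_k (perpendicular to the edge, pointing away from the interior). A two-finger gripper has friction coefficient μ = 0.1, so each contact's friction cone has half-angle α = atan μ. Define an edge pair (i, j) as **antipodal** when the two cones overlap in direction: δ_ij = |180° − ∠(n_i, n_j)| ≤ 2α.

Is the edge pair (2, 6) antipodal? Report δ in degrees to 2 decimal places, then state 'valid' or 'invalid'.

α = atan 0.1 = 5.71°;  2α = 11.42°
edge 2: e_2 = (+2.84, +1.09);  n_2 = (+0.3583, -0.9336)
edge 6: e_6 = (-2.30, -0.77);  n_6 = (-0.3175, +0.9483)
∠(n_2, n_6) = 177.51°
δ = |180° − 177.51°| = 2.49°
2.49° ≤ 2α = 11.42°  →  valid

δ = 2.49°, valid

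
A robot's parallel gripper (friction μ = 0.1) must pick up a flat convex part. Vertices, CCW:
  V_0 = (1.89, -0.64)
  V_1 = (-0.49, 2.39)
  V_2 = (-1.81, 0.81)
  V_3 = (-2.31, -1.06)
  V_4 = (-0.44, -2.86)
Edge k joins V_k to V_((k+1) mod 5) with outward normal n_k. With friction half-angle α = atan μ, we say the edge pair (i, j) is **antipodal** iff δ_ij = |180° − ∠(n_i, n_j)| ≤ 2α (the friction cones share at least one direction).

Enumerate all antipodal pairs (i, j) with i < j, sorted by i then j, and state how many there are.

count = 2; pairs: (0,3), (1,4)

α = atan 0.1 = 5.71°;  2α = 11.42°
n_0 = (+0.7864, +0.6177)
n_1 = (-0.7674, +0.6411)
n_2 = (-0.9661, +0.2583)
n_3 = (-0.6935, -0.7205)
n_4 = (+0.6898, -0.7240)
  (0,1): δ = 78.03°  ·
  (0,2): δ = 53.12°  ·
  (0,3): δ = 7.94°  ✓
  (0,4): δ = 95.47°  ·
  (1,2): δ = 155.09°  ·
  (1,3): δ = 94.03°  ·
  (1,4): δ = 6.51°  ✓
  (2,3): δ = 118.94°  ·
  (2,4): δ = 31.42°  ·
  (3,4): δ = 92.48°  ·
antipodal pairs: 2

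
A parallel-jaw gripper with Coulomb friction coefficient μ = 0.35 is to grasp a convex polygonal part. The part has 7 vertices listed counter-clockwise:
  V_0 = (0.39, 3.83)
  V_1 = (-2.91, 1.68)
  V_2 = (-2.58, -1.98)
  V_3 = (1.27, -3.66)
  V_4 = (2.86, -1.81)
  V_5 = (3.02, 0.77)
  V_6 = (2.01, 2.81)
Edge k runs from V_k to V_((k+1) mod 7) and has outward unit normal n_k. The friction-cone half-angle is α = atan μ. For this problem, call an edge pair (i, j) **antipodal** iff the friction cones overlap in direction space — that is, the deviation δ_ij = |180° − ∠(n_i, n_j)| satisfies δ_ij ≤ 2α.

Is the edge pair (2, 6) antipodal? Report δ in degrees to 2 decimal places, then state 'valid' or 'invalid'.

α = atan 0.35 = 19.29°;  2α = 38.58°
edge 2: e_2 = (+3.85, -1.68);  n_2 = (-0.3999, -0.9165)
edge 6: e_6 = (-1.62, +1.02);  n_6 = (+0.5328, +0.8462)
∠(n_2, n_6) = 171.38°
δ = |180° − 171.38°| = 8.62°
8.62° ≤ 2α = 38.58°  →  valid

δ = 8.62°, valid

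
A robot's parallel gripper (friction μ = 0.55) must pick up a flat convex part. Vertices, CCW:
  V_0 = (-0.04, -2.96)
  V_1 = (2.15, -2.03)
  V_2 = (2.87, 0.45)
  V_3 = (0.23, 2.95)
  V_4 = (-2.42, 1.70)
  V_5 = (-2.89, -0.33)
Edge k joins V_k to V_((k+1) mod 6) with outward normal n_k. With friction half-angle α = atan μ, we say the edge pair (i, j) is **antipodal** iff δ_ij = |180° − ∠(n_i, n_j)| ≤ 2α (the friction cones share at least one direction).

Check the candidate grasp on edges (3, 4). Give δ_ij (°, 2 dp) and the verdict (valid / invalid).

δ = 128.29°, invalid

α = atan 0.55 = 28.81°;  2α = 57.62°
edge 3: e_3 = (-2.65, -1.25);  n_3 = (-0.4266, +0.9044)
edge 4: e_4 = (-0.47, -2.03);  n_4 = (-0.9742, +0.2256)
∠(n_3, n_4) = 51.71°
δ = |180° − 51.71°| = 128.29°
128.29° > 2α = 57.62°  →  invalid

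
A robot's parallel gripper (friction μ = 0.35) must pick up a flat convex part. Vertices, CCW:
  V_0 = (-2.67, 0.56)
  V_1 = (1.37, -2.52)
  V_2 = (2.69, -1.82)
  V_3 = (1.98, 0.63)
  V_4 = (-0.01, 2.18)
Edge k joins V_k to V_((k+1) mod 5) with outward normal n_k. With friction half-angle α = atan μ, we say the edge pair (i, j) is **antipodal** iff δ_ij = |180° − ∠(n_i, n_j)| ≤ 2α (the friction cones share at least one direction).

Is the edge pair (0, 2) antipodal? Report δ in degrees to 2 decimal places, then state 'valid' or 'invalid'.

α = atan 0.35 = 19.29°;  2α = 38.58°
edge 0: e_0 = (+4.04, -3.08);  n_0 = (-0.6063, -0.7953)
edge 2: e_2 = (-0.71, +2.45);  n_2 = (+0.9605, +0.2783)
∠(n_0, n_2) = 143.48°
δ = |180° − 143.48°| = 36.52°
36.52° ≤ 2α = 38.58°  →  valid

δ = 36.52°, valid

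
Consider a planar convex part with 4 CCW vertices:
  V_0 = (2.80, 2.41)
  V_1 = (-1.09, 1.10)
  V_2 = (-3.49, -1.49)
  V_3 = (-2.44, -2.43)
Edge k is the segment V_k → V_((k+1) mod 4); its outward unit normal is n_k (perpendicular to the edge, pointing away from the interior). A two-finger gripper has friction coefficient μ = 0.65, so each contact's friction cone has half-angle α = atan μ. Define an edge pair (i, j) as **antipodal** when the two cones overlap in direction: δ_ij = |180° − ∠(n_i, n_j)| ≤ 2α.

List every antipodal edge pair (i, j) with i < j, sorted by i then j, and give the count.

count = 3; pairs: (0,2), (0,3), (1,3)

α = atan 0.65 = 33.02°;  2α = 66.05°
n_0 = (-0.3191, +0.9477)
n_1 = (-0.7335, +0.6797)
n_2 = (-0.6670, -0.7451)
n_3 = (+0.6785, -0.7346)
  (0,1): δ = 151.43°  ·
  (0,2): δ = 60.45°  ✓
  (0,3): δ = 24.12°  ✓
  (1,2): δ = 89.02°  ·
  (1,3): δ = 4.45°  ✓
  (2,3): δ = 95.44°  ·
antipodal pairs: 3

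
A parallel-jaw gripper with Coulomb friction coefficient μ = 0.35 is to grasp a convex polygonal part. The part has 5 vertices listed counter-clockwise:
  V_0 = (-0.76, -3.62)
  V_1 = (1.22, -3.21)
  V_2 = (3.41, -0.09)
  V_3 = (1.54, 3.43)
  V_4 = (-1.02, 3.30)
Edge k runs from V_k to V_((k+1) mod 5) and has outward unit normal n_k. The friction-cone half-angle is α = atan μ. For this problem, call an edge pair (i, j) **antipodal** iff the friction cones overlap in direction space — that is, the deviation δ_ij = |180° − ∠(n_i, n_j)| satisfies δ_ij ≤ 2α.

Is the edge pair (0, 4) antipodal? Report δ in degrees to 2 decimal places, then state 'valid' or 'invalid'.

δ = 80.45°, invalid

α = atan 0.35 = 19.29°;  2α = 38.58°
edge 0: e_0 = (+1.98, +0.41);  n_0 = (+0.2028, -0.9792)
edge 4: e_4 = (+0.26, -6.92);  n_4 = (-0.9993, -0.0375)
∠(n_0, n_4) = 99.55°
δ = |180° − 99.55°| = 80.45°
80.45° > 2α = 38.58°  →  invalid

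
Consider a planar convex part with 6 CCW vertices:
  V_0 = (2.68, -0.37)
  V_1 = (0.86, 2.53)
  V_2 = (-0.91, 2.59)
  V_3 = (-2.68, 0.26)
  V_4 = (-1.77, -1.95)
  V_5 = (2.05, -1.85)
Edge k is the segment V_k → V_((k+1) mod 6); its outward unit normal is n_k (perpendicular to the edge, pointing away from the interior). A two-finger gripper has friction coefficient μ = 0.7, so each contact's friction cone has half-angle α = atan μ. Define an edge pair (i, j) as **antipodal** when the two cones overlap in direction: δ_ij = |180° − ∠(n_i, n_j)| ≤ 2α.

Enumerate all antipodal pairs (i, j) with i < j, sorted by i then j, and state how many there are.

count = 9; pairs: (0,2), (0,3), (0,4), (1,3), (1,4), (1,5), (2,4), (2,5), (3,5)

α = atan 0.7 = 34.99°;  2α = 69.98°
n_0 = (+0.8470, +0.5316)
n_1 = (+0.0339, +0.9994)
n_2 = (-0.7963, +0.6049)
n_3 = (-0.9247, -0.3807)
n_4 = (+0.0262, -0.9997)
n_5 = (+0.9201, -0.3917)
  (0,1): δ = 124.05°  ·
  (0,2): δ = 69.33°  ✓
  (0,3): δ = 9.73°  ✓
  (0,4): δ = 59.39°  ✓
  (0,5): δ = 124.83°  ·
  (1,2): δ = 125.28°  ·
  (1,3): δ = 65.68°  ✓
  (1,4): δ = 3.44°  ✓
  (1,5): δ = 68.88°  ✓
  (2,3): δ = 120.40°  ·
  (2,4): δ = 51.28°  ✓
  (2,5): δ = 14.16°  ✓
  (3,4): δ = 110.88°  ·
  (3,5): δ = 45.44°  ✓
  (4,5): δ = 114.56°  ·
antipodal pairs: 9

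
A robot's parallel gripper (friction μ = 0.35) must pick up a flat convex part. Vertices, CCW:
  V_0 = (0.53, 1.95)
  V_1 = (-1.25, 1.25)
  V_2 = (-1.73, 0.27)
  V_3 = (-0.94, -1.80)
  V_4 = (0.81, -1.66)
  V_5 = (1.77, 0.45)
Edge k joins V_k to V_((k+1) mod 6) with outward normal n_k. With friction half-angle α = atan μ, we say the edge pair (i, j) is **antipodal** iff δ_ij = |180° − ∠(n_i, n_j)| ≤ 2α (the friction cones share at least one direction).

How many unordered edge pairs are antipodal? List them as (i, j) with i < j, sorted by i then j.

count = 3; pairs: (0,3), (1,4), (2,5)

α = atan 0.35 = 19.29°;  2α = 38.58°
n_0 = (-0.3660, +0.9306)
n_1 = (-0.8981, +0.4399)
n_2 = (-0.9343, -0.3566)
n_3 = (+0.0797, -0.9968)
n_4 = (+0.9102, -0.4141)
n_5 = (+0.7707, +0.6371)
  (0,1): δ = 137.56°  ·
  (0,2): δ = 90.58°  ·
  (0,3): δ = 16.89°  ✓
  (0,4): δ = 44.07°  ·
  (0,5): δ = 108.11°  ·
  (1,2): δ = 133.02°  ·
  (1,3): δ = 59.33°  ·
  (1,4): δ = 1.63°  ✓
  (1,5): δ = 65.67°  ·
  (2,3): δ = 106.32°  ·
  (2,4): δ = 45.35°  ·
  (2,5): δ = 18.69°  ✓
  (3,4): δ = 119.04°  ·
  (3,5): δ = 54.99°  ·
  (4,5): δ = 115.96°  ·
antipodal pairs: 3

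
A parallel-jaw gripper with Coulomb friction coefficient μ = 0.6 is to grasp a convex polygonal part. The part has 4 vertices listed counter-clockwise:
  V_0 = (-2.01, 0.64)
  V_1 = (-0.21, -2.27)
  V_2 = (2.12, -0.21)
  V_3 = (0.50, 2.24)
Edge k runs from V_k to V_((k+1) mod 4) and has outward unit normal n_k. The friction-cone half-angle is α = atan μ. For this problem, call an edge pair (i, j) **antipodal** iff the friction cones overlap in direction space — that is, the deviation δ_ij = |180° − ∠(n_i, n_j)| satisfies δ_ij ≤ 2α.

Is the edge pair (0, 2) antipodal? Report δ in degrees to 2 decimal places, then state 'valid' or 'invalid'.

α = atan 0.6 = 30.96°;  2α = 61.93°
edge 0: e_0 = (+1.80, -2.91);  n_0 = (-0.8505, -0.5261)
edge 2: e_2 = (-1.62, +2.45);  n_2 = (+0.8341, +0.5516)
∠(n_0, n_2) = 178.27°
δ = |180° − 178.27°| = 1.73°
1.73° ≤ 2α = 61.93°  →  valid

δ = 1.73°, valid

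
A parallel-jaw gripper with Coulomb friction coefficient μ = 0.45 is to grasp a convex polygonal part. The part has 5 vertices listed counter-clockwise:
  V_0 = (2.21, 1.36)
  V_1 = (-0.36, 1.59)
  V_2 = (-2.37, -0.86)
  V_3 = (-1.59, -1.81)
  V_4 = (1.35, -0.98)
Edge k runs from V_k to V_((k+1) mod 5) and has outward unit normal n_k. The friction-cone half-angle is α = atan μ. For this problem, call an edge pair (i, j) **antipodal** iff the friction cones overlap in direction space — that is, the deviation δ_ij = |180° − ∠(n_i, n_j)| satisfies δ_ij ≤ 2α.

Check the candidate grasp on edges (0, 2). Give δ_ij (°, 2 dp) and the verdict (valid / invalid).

δ = 45.50°, valid

α = atan 0.45 = 24.23°;  2α = 48.46°
edge 0: e_0 = (-2.57, +0.23);  n_0 = (+0.0891, +0.9960)
edge 2: e_2 = (+0.78, -0.95);  n_2 = (-0.7729, -0.6346)
∠(n_0, n_2) = 134.50°
δ = |180° − 134.50°| = 45.50°
45.50° ≤ 2α = 48.46°  →  valid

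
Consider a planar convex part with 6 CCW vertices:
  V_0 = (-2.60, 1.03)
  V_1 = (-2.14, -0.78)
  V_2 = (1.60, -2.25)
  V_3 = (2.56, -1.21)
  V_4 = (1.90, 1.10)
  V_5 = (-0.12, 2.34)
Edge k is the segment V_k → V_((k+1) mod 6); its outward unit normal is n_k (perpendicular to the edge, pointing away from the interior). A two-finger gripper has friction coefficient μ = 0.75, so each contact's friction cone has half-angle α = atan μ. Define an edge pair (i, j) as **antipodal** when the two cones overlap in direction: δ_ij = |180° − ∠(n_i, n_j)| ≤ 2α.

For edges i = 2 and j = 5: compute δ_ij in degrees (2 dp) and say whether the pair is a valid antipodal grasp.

δ = 19.45°, valid

α = atan 0.75 = 36.87°;  2α = 73.74°
edge 2: e_2 = (+0.96, +1.04);  n_2 = (+0.7348, -0.6783)
edge 5: e_5 = (-2.48, -1.31);  n_5 = (-0.4671, +0.8842)
∠(n_2, n_5) = 160.55°
δ = |180° − 160.55°| = 19.45°
19.45° ≤ 2α = 73.74°  →  valid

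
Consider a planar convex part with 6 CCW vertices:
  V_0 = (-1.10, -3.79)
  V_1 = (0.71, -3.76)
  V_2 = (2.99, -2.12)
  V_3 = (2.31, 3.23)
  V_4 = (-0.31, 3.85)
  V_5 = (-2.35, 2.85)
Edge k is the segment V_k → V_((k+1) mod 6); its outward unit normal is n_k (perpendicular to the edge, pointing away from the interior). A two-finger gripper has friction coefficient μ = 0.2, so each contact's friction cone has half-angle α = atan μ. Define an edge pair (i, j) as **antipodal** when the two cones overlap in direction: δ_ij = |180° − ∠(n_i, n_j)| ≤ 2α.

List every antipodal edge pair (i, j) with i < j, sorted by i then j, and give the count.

count = 3; pairs: (0,3), (1,4), (2,5)

α = atan 0.2 = 11.31°;  2α = 22.62°
n_0 = (+0.0166, -0.9999)
n_1 = (+0.5839, -0.8118)
n_2 = (+0.9920, +0.1261)
n_3 = (+0.2303, +0.9731)
n_4 = (-0.4402, +0.8979)
n_5 = (-0.9827, -0.1850)
  (0,1): δ = 145.22°  ·
  (0,2): δ = 83.71°  ·
  (0,3): δ = 14.26°  ✓
  (0,4): δ = 25.16°  ·
  (0,5): δ = 99.71°  ·
  (1,2): δ = 118.48°  ·
  (1,3): δ = 49.04°  ·
  (1,4): δ = 9.61°  ✓
  (1,5): δ = 64.93°  ·
  (2,3): δ = 110.56°  ·
  (2,4): δ = 71.13°  ·
  (2,5): δ = 3.42°  ✓
  (3,4): δ = 140.57°  ·
  (3,5): δ = 66.03°  ·
  (4,5): δ = 105.45°  ·
antipodal pairs: 3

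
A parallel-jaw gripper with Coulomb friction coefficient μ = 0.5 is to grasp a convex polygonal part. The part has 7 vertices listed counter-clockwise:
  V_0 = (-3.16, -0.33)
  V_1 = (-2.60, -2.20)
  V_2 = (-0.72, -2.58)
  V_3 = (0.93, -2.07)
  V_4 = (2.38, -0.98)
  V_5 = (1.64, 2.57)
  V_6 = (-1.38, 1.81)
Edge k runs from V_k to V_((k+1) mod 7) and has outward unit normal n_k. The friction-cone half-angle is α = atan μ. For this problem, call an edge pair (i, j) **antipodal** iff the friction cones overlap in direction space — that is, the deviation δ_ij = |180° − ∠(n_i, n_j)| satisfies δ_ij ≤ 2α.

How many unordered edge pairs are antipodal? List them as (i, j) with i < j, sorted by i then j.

count = 7; pairs: (0,4), (1,5), (2,5), (2,6), (3,5), (3,6), (4,6)

α = atan 0.5 = 26.57°;  2α = 53.13°
n_0 = (-0.9580, -0.2869)
n_1 = (-0.1981, -0.9802)
n_2 = (+0.2953, -0.9554)
n_3 = (+0.6009, -0.7993)
n_4 = (+0.9790, +0.2041)
n_5 = (-0.2440, +0.9698)
n_6 = (-0.7688, +0.6395)
  (0,1): δ = 118.10°  ·
  (0,2): δ = 89.50°  ·
  (0,3): δ = 69.74°  ·
  (0,4): δ = 4.90°  ✓
  (0,5): δ = 87.45°  ·
  (0,6): δ = 123.58°  ·
  (1,2): δ = 151.40°  ·
  (1,3): δ = 131.64°  ·
  (1,4): δ = 66.80°  ·
  (1,5): δ = 25.55°  ✓
  (1,6): δ = 61.67°  ·
  (2,3): δ = 160.24°  ·
  (2,4): δ = 95.40°  ·
  (2,5): δ = 3.05°  ✓
  (2,6): δ = 33.07°  ✓
  (3,4): δ = 115.16°  ·
  (3,5): δ = 22.81°  ✓
  (3,6): δ = 13.31°  ✓
  (4,5): δ = 87.65°  ·
  (4,6): δ = 51.53°  ✓
  (5,6): δ = 143.88°  ·
antipodal pairs: 7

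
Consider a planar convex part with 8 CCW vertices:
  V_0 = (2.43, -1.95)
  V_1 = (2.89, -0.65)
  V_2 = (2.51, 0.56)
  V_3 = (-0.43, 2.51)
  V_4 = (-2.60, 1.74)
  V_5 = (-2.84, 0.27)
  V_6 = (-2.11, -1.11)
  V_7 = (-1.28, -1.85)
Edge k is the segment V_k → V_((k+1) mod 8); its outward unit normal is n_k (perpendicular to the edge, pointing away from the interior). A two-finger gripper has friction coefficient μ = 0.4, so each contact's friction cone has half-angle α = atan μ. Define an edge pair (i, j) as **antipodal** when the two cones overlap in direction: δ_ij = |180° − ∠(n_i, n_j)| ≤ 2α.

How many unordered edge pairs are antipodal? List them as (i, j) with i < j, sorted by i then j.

count = 8; pairs: (0,4), (1,4), (1,5), (1,6), (2,5), (2,6), (2,7), (3,7)

α = atan 0.4 = 21.80°;  2α = 43.60°
n_0 = (+0.9427, -0.3336)
n_1 = (+0.9541, +0.2996)
n_2 = (+0.5527, +0.8334)
n_3 = (-0.3344, +0.9424)
n_4 = (-0.9869, +0.1611)
n_5 = (-0.8839, -0.4676)
n_6 = (-0.6655, -0.7464)
n_7 = (-0.0269, -0.9996)
  (0,1): δ = 143.08°  ·
  (0,2): δ = 104.07°  ·
  (0,3): δ = 50.98°  ·
  (0,4): δ = 10.21°  ✓
  (0,5): δ = 47.36°  ·
  (0,6): δ = 67.77°  ·
  (0,7): δ = 107.94°  ·
  (1,2): δ = 140.99°  ·
  (1,3): δ = 87.90°  ·
  (1,4): δ = 26.71°  ✓
  (1,5): δ = 10.44°  ✓
  (1,6): δ = 30.85°  ✓
  (1,7): δ = 71.02°  ·
  (2,3): δ = 126.91°  ·
  (2,4): δ = 65.72°  ·
  (2,5): δ = 28.57°  ✓
  (2,6): δ = 8.16°  ✓
  (2,7): δ = 32.01°  ✓
  (3,4): δ = 118.81°  ·
  (3,5): δ = 81.66°  ·
  (3,6): δ = 61.26°  ·
  (3,7): δ = 21.08°  ✓
  (4,5): δ = 142.85°  ·
  (4,6): δ = 122.45°  ·
  (4,7): δ = 82.27°  ·
  (5,6): δ = 159.60°  ·
  (5,7): δ = 119.42°  ·
  (6,7): δ = 139.82°  ·
antipodal pairs: 8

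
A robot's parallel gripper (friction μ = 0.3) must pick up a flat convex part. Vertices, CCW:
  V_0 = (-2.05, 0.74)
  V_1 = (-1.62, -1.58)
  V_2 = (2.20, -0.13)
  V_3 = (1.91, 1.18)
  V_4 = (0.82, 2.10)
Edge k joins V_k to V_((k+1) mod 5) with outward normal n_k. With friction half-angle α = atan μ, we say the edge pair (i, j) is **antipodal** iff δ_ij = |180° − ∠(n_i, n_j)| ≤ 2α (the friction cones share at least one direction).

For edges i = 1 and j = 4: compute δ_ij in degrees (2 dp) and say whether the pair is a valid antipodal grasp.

α = atan 0.3 = 16.70°;  2α = 33.40°
edge 1: e_1 = (+3.82, +1.45);  n_1 = (+0.3549, -0.9349)
edge 4: e_4 = (-2.87, -1.36);  n_4 = (-0.4282, +0.9037)
∠(n_1, n_4) = 175.43°
δ = |180° − 175.43°| = 4.57°
4.57° ≤ 2α = 33.40°  →  valid

δ = 4.57°, valid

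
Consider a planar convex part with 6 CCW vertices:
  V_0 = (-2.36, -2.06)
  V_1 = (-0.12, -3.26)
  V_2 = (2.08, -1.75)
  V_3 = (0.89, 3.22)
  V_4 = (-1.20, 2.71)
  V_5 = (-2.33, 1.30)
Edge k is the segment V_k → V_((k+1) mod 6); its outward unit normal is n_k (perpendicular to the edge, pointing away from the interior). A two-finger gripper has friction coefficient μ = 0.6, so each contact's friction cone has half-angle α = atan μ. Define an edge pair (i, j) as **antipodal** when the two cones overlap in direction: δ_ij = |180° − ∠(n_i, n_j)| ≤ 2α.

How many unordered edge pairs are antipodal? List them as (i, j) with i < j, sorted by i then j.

count = 7; pairs: (0,2), (0,3), (1,3), (1,4), (1,5), (2,4), (2,5)

α = atan 0.6 = 30.96°;  2α = 61.93°
n_0 = (-0.4722, -0.8815)
n_1 = (+0.5659, -0.8245)
n_2 = (+0.9725, +0.2329)
n_3 = (-0.2371, +0.9715)
n_4 = (-0.7803, +0.6254)
n_5 = (-1.0000, +0.0089)
  (0,1): δ = 117.36°  ·
  (0,2): δ = 48.36°  ✓
  (0,3): δ = 41.89°  ✓
  (0,4): δ = 79.47°  ·
  (0,5): δ = 117.67°  ·
  (1,2): δ = 111.00°  ·
  (1,3): δ = 20.75°  ✓
  (1,4): δ = 16.83°  ✓
  (1,5): δ = 55.02°  ✓
  (2,3): δ = 89.75°  ·
  (2,4): δ = 52.17°  ✓
  (2,5): δ = 13.98°  ✓
  (3,4): δ = 142.42°  ·
  (3,5): δ = 104.22°  ·
  (4,5): δ = 141.80°  ·
antipodal pairs: 7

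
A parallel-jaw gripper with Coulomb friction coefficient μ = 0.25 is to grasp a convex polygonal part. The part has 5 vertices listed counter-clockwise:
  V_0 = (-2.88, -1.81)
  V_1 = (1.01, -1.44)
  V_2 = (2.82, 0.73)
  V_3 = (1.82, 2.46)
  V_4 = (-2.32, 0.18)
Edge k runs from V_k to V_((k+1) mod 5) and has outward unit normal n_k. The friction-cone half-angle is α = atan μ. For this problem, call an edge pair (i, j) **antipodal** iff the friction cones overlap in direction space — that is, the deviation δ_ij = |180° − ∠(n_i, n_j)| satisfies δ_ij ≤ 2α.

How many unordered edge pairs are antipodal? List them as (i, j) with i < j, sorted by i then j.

count = 3; pairs: (0,3), (1,3), (1,4)

α = atan 0.25 = 14.04°;  2α = 28.07°
n_0 = (+0.0947, -0.9955)
n_1 = (+0.7679, -0.6405)
n_2 = (+0.8658, +0.5004)
n_3 = (-0.4824, +0.8759)
n_4 = (-0.9626, +0.2709)
  (0,1): δ = 135.26°  ·
  (0,2): δ = 65.40°  ·
  (0,3): δ = 23.41°  ✓
  (0,4): δ = 68.85°  ·
  (1,2): δ = 110.14°  ·
  (1,3): δ = 21.33°  ✓
  (1,4): δ = 24.11°  ✓
  (2,3): δ = 91.19°  ·
  (2,4): δ = 45.75°  ·
  (3,4): δ = 134.56°  ·
antipodal pairs: 3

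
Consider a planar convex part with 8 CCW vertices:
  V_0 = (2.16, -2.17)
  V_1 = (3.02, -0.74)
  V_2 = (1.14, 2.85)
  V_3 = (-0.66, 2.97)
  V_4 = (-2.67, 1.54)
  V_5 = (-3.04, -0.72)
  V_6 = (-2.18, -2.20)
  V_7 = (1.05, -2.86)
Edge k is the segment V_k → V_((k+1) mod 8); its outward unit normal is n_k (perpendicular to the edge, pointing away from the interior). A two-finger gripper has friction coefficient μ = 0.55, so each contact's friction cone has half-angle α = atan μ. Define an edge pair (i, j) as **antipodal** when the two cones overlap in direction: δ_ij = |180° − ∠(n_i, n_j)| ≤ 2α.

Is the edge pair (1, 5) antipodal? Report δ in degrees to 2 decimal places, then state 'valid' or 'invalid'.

α = atan 0.55 = 28.81°;  2α = 57.62°
edge 1: e_1 = (-1.88, +3.59);  n_1 = (+0.8859, +0.4639)
edge 5: e_5 = (+0.86, -1.48);  n_5 = (-0.8646, -0.5024)
∠(n_1, n_5) = 177.48°
δ = |180° − 177.48°| = 2.52°
2.52° ≤ 2α = 57.62°  →  valid

δ = 2.52°, valid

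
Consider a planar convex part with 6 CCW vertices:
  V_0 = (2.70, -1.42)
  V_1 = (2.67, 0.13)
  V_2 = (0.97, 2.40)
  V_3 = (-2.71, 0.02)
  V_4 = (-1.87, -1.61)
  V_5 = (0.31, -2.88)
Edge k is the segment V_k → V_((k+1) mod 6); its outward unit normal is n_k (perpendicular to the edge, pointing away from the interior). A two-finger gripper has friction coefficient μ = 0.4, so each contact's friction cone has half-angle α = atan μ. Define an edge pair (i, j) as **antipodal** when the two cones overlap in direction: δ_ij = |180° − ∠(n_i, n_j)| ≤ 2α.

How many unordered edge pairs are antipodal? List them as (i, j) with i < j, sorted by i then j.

count = 4; pairs: (0,3), (1,3), (1,4), (2,5)

α = atan 0.4 = 21.80°;  2α = 43.60°
n_0 = (+0.9998, +0.0194)
n_1 = (+0.8004, +0.5994)
n_2 = (-0.5431, +0.8397)
n_3 = (-0.8889, -0.4581)
n_4 = (-0.5034, -0.8641)
n_5 = (+0.5213, -0.8534)
  (0,1): δ = 144.28°  ·
  (0,2): δ = 58.22°  ·
  (0,3): δ = 26.15°  ✓
  (0,4): δ = 58.67°  ·
  (0,5): δ = 120.31°  ·
  (1,2): δ = 93.94°  ·
  (1,3): δ = 9.57°  ✓
  (1,4): δ = 22.95°  ✓
  (1,5): δ = 84.59°  ·
  (2,3): δ = 95.63°  ·
  (2,4): δ = 63.12°  ·
  (2,5): δ = 1.47°  ✓
  (3,4): δ = 147.49°  ·
  (3,5): δ = 85.84°  ·
  (4,5): δ = 118.36°  ·
antipodal pairs: 4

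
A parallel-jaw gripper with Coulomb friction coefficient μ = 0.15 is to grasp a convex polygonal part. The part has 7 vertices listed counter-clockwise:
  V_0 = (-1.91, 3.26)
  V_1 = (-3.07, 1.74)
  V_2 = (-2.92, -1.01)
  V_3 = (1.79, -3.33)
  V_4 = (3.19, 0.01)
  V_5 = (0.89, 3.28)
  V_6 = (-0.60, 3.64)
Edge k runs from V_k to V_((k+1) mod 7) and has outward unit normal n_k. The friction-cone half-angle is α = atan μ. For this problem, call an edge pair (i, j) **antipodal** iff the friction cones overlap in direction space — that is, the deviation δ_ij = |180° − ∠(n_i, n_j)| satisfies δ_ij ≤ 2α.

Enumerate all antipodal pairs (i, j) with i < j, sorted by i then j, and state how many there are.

count = 2; pairs: (0,3), (2,5)

α = atan 0.15 = 8.53°;  2α = 17.06°
n_0 = (-0.7950, +0.6067)
n_1 = (-0.9985, -0.0545)
n_2 = (-0.4419, -0.8971)
n_3 = (+0.9223, -0.3866)
n_4 = (+0.8179, +0.5753)
n_5 = (+0.2349, +0.9720)
n_6 = (-0.2786, +0.9604)
  (0,1): δ = 139.53°  ·
  (0,2): δ = 78.87°  ·
  (0,3): δ = 14.61°  ✓
  (0,4): δ = 72.47°  ·
  (0,5): δ = 113.77°  ·
  (0,6): δ = 143.53°  ·
  (1,2): δ = 119.35°  ·
  (1,3): δ = 25.86°  ·
  (1,4): δ = 32.00°  ·
  (1,5): δ = 73.29°  ·
  (1,6): δ = 103.05°  ·
  (2,3): δ = 86.52°  ·
  (2,4): δ = 28.66°  ·
  (2,5): δ = 12.64°  ✓
  (2,6): δ = 42.40°  ·
  (3,4): δ = 122.14°  ·
  (3,5): δ = 80.84°  ·
  (3,6): δ = 51.08°  ·
  (4,5): δ = 138.70°  ·
  (4,6): δ = 108.94°  ·
  (5,6): δ = 150.24°  ·
antipodal pairs: 2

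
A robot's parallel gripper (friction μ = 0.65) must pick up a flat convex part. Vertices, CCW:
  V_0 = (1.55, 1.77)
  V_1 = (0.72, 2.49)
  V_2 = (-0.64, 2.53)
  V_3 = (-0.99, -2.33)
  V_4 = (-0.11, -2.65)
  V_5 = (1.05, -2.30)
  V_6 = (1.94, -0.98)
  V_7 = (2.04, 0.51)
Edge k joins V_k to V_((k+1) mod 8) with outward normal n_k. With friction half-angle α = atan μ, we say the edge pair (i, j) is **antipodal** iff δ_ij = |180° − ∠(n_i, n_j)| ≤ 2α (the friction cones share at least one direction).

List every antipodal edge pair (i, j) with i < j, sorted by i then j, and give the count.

count = 10; pairs: (0,2), (0,3), (0,4), (1,3), (1,4), (1,5), (2,5), (2,6), (2,7), (3,7)

α = atan 0.65 = 33.02°;  2α = 66.05°
n_0 = (+0.6553, +0.7554)
n_1 = (+0.0294, +0.9996)
n_2 = (-0.9974, +0.0718)
n_3 = (-0.3417, -0.9398)
n_4 = (+0.2889, -0.9574)
n_5 = (+0.8291, -0.5590)
n_6 = (+0.9978, -0.0670)
n_7 = (+0.9320, +0.3624)
  (0,1): δ = 140.74°  ·
  (0,2): δ = 53.18°  ✓
  (0,3): δ = 20.96°  ✓
  (0,4): δ = 57.73°  ✓
  (0,5): δ = 96.95°  ·
  (0,6): δ = 127.10°  ·
  (0,7): δ = 152.19°  ·
  (1,2): δ = 92.43°  ·
  (1,3): δ = 18.30°  ✓
  (1,4): δ = 18.47°  ✓
  (1,5): δ = 57.70°  ✓
  (1,6): δ = 87.85°  ·
  (1,7): δ = 112.94°  ·
  (2,3): δ = 105.86°  ·
  (2,4): δ = 69.09°  ·
  (2,5): δ = 29.87°  ✓
  (2,6): δ = 0.28°  ✓
  (2,7): δ = 25.37°  ✓
  (3,4): δ = 143.23°  ·
  (3,5): δ = 104.01°  ·
  (3,6): δ = 73.86°  ·
  (3,7): δ = 48.77°  ✓
  (4,5): δ = 140.78°  ·
  (4,6): δ = 110.63°  ·
  (4,7): δ = 85.54°  ·
  (5,6): δ = 149.85°  ·
  (5,7): δ = 124.76°  ·
  (6,7): δ = 154.91°  ·
antipodal pairs: 10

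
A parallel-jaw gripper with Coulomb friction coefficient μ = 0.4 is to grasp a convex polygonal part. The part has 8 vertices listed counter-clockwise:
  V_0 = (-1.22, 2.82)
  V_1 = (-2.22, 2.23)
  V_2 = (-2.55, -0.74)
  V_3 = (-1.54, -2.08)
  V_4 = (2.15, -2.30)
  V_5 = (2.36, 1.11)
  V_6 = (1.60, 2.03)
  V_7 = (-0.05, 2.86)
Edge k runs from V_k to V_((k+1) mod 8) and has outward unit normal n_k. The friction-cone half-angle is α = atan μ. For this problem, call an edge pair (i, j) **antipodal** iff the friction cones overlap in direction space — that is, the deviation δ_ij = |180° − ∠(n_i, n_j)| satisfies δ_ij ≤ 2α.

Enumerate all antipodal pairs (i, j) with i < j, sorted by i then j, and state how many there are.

count = 7; pairs: (0,3), (1,4), (2,4), (2,5), (2,6), (3,6), (3,7)

α = atan 0.4 = 21.80°;  2α = 43.60°
n_0 = (-0.5081, +0.8613)
n_1 = (-0.9939, +0.1104)
n_2 = (-0.7986, -0.6019)
n_3 = (-0.0595, -0.9982)
n_4 = (+0.9981, -0.0615)
n_5 = (+0.7710, +0.6369)
n_6 = (+0.4494, +0.8933)
n_7 = (-0.0342, +0.9994)
  (0,1): δ = 126.88°  ·
  (0,2): δ = 83.53°  ·
  (0,3): δ = 33.95°  ✓
  (0,4): δ = 55.94°  ·
  (0,5): δ = 99.02°  ·
  (0,6): δ = 122.76°  ·
  (0,7): δ = 151.42°  ·
  (1,2): δ = 136.65°  ·
  (1,3): δ = 87.07°  ·
  (1,4): δ = 2.82°  ✓
  (1,5): δ = 45.90°  ·
  (1,6): δ = 69.64°  ·
  (1,7): δ = 98.30°  ·
  (2,3): δ = 130.42°  ·
  (2,4): δ = 40.53°  ✓
  (2,5): δ = 2.55°  ✓
  (2,6): δ = 26.29°  ✓
  (2,7): δ = 54.95°  ·
  (3,4): δ = 90.11°  ·
  (3,5): δ = 47.03°  ·
  (3,6): δ = 23.29°  ✓
  (3,7): δ = 5.37°  ✓
  (4,5): δ = 136.92°  ·
  (4,6): δ = 113.18°  ·
  (4,7): δ = 84.52°  ·
  (5,6): δ = 156.26°  ·
  (5,7): δ = 127.60°  ·
  (6,7): δ = 151.34°  ·
antipodal pairs: 7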